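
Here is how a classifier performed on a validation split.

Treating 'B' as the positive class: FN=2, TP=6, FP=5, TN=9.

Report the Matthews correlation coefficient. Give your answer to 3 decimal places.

0.378

MCC = (TP·TN − FP·FN) / √((TP+FP)(TP+FN)(TN+FP)(TN+FN))
Numerator = 6·9 − 5·2 = 44
Denominator = √(11·8·14·11) = √13552 = 116.4131
MCC = 44 / 116.4131 = 0.378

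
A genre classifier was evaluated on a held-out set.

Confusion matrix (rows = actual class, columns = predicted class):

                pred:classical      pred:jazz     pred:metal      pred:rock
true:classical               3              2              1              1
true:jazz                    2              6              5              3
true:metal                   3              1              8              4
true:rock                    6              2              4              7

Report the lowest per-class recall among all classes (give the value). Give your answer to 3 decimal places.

0.368

Per-class recall (TP/(TP+FN)):
  classical: TP=3, FN=2+1+1=4 → 3/7 = 0.4286
  jazz: TP=6, FN=2+5+3=10 → 6/16 = 0.3750
  metal: TP=8, FN=3+1+4=8 → 8/16 = 0.5000
  rock: TP=7, FN=6+2+4=12 → 7/19 = 0.3684
Lowest is class 'rock' with recall = 0.368.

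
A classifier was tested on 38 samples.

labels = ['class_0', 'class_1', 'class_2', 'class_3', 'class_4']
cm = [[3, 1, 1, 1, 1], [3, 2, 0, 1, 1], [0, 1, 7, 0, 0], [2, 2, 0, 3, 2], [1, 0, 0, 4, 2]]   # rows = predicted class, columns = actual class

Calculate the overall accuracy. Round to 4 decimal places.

Accuracy = trace / total = (3+2+7+3+2=17) / 38 = 17/38 = 0.4474

0.4474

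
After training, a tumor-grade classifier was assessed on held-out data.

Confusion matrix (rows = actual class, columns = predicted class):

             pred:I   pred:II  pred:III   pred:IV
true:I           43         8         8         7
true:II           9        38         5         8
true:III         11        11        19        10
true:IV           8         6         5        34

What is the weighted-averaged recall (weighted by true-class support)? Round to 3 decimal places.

Per-class recall (TP/(TP+FN)):
  I: TP=43, FN=8+8+7=23 → 43/66 = 0.6515
  II: TP=38, FN=9+5+8=22 → 38/60 = 0.6333
  III: TP=19, FN=11+11+10=32 → 19/51 = 0.3725
  IV: TP=34, FN=8+6+5=19 → 34/53 = 0.6415
Weighted-recall = Σ (supportᵢ/N)·recallᵢ with N=230: (66/230)·0.6515 + (60/230)·0.6333 + (51/230)·0.3725 + (53/230)·0.6415 = 0.583

0.583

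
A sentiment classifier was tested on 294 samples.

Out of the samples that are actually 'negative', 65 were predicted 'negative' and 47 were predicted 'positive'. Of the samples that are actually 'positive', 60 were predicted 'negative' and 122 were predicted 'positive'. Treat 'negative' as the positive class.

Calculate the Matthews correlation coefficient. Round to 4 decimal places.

0.2463

MCC = (TP·TN − FP·FN) / √((TP+FP)(TP+FN)(TN+FP)(TN+FN))
Numerator = 65·122 − 60·47 = 5110
Denominator = √(125·112·182·169) = √430612000 = 20751.1927
MCC = 5110 / 20751.1927 = 0.2463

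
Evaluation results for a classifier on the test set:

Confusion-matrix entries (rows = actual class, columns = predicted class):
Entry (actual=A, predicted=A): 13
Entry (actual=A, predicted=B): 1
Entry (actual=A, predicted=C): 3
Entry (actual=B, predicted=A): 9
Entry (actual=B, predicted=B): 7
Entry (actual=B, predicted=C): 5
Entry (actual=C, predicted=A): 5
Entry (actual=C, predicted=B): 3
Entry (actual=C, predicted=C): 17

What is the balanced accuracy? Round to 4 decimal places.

0.5927

Balanced accuracy = mean of per-class recall.
  A: recall = 13/17 = 0.76471
  B: recall = 7/21 = 0.33333
  C: recall = 17/25 = 0.68000
Mean = (0.76471 + 0.33333 + 0.68000) / 3 = 0.5927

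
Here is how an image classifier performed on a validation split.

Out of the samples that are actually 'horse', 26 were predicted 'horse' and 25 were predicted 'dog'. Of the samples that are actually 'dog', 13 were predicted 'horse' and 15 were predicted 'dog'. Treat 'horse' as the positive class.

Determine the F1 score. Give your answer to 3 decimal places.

0.578

Precision = TP/(TP+FP) = 26/39 = 0.6667
Recall = TP/(TP+FN) = 26/51 = 0.5098
F1 = 2·TP/(2·TP+FP+FN) = 52/90 = 0.578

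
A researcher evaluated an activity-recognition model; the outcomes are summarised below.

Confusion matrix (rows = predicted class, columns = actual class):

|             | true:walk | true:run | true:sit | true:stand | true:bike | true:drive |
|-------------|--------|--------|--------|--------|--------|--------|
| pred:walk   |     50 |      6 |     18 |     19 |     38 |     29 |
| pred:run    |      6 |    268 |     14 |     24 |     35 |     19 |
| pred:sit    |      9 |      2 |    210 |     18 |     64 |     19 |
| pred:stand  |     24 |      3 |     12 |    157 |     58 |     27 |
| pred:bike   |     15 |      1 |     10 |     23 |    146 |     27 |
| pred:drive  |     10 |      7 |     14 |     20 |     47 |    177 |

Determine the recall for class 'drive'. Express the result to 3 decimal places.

recall = TP/(TP+FN).
drive: TP=177, FN=29+19+19+27+27=121 → 177/298 = 0.5940

0.594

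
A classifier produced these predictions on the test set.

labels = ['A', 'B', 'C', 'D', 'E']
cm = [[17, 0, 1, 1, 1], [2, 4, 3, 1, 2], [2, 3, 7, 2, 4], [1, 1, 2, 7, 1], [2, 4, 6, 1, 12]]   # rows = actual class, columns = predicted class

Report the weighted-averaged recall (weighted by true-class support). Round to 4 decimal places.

0.5402

Per-class recall (TP/(TP+FN)):
  A: TP=17, FN=0+1+1+1=3 → 17/20 = 0.85000
  B: TP=4, FN=2+3+1+2=8 → 4/12 = 0.33333
  C: TP=7, FN=2+3+2+4=11 → 7/18 = 0.38889
  D: TP=7, FN=1+1+2+1=5 → 7/12 = 0.58333
  E: TP=12, FN=2+4+6+1=13 → 12/25 = 0.48000
Weighted-recall = Σ (supportᵢ/N)·recallᵢ with N=87: (20/87)·0.85000 + (12/87)·0.33333 + (18/87)·0.38889 + (12/87)·0.58333 + (25/87)·0.48000 = 0.5402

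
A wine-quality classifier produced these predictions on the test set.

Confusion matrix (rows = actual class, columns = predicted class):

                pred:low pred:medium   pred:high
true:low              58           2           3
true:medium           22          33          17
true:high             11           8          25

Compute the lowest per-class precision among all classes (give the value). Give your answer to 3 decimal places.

Per-class precision (TP/(TP+FP)):
  low: TP=58, FP=22+11=33 → 58/91 = 0.6374
  medium: TP=33, FP=2+8=10 → 33/43 = 0.7674
  high: TP=25, FP=3+17=20 → 25/45 = 0.5556
Lowest is class 'high' with precision = 0.556.

0.556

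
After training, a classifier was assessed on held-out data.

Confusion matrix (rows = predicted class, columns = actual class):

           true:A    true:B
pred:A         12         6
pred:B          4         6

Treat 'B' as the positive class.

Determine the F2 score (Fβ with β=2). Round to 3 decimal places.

Fβ = (1+β²)·TP / ((1+β²)·TP + β²·FN + FP), with β²=4
= 5·6 / (5·6 + 4·6 + 4) = 0.517

0.517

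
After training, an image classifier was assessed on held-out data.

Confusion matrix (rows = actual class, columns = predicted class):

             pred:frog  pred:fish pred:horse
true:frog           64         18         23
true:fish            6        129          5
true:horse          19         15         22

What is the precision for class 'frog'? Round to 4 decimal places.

Take TP from the diagonal, FP from the rest of the 'frog' prediction marginal, FN from the rest of the 'frog' actual marginal.
precision = TP/(TP+FP).
frog: TP=64, FP=6+19=25 → 64/89 = 0.71910

0.7191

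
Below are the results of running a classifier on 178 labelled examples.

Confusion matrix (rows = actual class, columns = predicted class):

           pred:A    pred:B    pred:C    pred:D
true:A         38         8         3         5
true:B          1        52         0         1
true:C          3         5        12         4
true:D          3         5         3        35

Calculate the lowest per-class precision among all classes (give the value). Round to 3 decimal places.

0.667

Per-class precision (TP/(TP+FP)):
  A: TP=38, FP=1+3+3=7 → 38/45 = 0.8444
  B: TP=52, FP=8+5+5=18 → 52/70 = 0.7429
  C: TP=12, FP=3+0+3=6 → 12/18 = 0.6667
  D: TP=35, FP=5+1+4=10 → 35/45 = 0.7778
Lowest is class 'C' with precision = 0.667.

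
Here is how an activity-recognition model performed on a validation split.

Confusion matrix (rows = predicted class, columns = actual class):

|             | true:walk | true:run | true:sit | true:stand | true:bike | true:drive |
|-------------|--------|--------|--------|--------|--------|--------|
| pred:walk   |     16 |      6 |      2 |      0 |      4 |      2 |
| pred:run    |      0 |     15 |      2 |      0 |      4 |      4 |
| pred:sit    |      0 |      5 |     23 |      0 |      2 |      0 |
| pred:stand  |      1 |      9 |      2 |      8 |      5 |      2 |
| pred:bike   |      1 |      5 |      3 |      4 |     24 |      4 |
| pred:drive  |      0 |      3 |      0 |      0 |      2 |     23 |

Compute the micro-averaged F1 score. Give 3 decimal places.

0.602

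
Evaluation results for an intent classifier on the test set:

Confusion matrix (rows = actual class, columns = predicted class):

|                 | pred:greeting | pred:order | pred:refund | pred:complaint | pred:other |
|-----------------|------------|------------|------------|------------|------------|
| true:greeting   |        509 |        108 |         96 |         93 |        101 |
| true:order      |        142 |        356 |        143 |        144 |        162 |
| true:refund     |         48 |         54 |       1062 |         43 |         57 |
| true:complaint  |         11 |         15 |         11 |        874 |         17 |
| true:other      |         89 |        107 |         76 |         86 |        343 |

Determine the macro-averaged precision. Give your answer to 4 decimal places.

Per-class precision (TP/(TP+FP)):
  greeting: TP=509, FP=142+48+11+89=290 → 509/799 = 0.63705
  order: TP=356, FP=108+54+15+107=284 → 356/640 = 0.55625
  refund: TP=1062, FP=96+143+11+76=326 → 1062/1388 = 0.76513
  complaint: TP=874, FP=93+144+43+86=366 → 874/1240 = 0.70484
  other: TP=343, FP=101+162+57+17=337 → 343/680 = 0.50441
Macro-precision = mean = (0.63705 + 0.55625 + 0.76513 + 0.70484 + 0.50441) / 5 = 0.6335

0.6335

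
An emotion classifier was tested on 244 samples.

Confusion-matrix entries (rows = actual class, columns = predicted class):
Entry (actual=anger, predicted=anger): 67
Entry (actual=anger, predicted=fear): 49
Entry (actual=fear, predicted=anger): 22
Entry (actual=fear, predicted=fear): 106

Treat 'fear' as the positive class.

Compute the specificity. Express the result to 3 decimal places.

0.578

Specificity = TN/(TN+FP) = 67/(67+49) = 0.578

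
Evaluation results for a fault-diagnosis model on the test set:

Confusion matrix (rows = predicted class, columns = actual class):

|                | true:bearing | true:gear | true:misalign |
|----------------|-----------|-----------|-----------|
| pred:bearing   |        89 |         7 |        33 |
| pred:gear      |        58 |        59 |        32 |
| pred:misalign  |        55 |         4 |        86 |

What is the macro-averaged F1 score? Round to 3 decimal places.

0.553

Per-class F1 score (2·TP/(2·TP+FP+FN)):
  bearing: TP=89, FP=7+33=40, FN=58+55=113 → 178/331 = 0.5378
  gear: TP=59, FP=58+32=90, FN=7+4=11 → 118/219 = 0.5388
  misalign: TP=86, FP=55+4=59, FN=33+32=65 → 172/296 = 0.5811
Macro-F1 score = mean = (0.5378 + 0.5388 + 0.5811) / 3 = 0.553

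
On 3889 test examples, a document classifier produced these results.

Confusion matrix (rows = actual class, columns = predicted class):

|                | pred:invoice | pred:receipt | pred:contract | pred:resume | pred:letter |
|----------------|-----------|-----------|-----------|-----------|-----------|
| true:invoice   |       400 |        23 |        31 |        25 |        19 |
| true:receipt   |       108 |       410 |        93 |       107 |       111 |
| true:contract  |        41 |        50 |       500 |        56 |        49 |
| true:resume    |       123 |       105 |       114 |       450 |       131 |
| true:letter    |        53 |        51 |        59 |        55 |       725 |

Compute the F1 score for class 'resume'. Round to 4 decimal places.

0.5569

Take TP from the diagonal, FP from the rest of the 'resume' prediction marginal, FN from the rest of the 'resume' actual marginal.
F1 score = 2·TP/(2·TP+FP+FN).
resume: TP=450, FP=25+107+56+55=243, FN=123+105+114+131=473 → 900/1616 = 0.55693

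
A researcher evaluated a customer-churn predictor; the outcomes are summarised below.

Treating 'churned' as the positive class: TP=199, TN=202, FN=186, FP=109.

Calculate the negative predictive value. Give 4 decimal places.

NPV = TN/(TN+FN) = 202/(202+186) = 0.5206

0.5206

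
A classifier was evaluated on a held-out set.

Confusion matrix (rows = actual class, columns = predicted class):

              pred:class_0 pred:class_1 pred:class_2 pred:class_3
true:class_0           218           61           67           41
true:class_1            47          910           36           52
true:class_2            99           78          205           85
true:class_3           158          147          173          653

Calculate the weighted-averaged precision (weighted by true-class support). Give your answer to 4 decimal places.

0.6748

Per-class precision (TP/(TP+FP)):
  class_0: TP=218, FP=47+99+158=304 → 218/522 = 0.41762
  class_1: TP=910, FP=61+78+147=286 → 910/1196 = 0.76087
  class_2: TP=205, FP=67+36+173=276 → 205/481 = 0.42620
  class_3: TP=653, FP=41+52+85=178 → 653/831 = 0.78580
Weighted-precision = Σ (supportᵢ/N)·precisionᵢ with N=3030: (387/3030)·0.41762 + (1045/3030)·0.76087 + (467/3030)·0.42620 + (1131/3030)·0.78580 = 0.6748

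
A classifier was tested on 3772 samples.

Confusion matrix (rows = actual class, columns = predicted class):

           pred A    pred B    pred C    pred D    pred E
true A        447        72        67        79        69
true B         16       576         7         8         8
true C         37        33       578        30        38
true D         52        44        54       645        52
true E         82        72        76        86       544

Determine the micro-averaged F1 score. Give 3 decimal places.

0.740

Micro-averaging pools counts across classes: ΣTP=2790, ΣFP=982, ΣFN=982.
Micro-F1 score = 2·TP/(2·TP+FP+FN) on pooled counts = 0.740 (equals overall accuracy in single-label multiclass).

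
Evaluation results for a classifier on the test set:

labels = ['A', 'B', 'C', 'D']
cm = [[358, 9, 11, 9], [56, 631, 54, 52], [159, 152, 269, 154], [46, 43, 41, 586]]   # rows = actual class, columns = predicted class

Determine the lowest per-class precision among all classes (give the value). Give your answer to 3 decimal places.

Per-class precision (TP/(TP+FP)):
  A: TP=358, FP=56+159+46=261 → 358/619 = 0.5784
  B: TP=631, FP=9+152+43=204 → 631/835 = 0.7557
  C: TP=269, FP=11+54+41=106 → 269/375 = 0.7173
  D: TP=586, FP=9+52+154=215 → 586/801 = 0.7316
Lowest is class 'A' with precision = 0.578.

0.578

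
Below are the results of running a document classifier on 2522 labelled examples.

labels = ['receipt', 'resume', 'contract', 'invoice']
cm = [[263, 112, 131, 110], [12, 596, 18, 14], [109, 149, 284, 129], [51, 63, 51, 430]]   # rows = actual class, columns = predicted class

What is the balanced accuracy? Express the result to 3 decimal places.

Balanced accuracy = mean of per-class recall.
  receipt: recall = 263/616 = 0.4269
  resume: recall = 596/640 = 0.9313
  contract: recall = 284/671 = 0.4232
  invoice: recall = 430/595 = 0.7227
Mean = (0.4269 + 0.9313 + 0.4232 + 0.7227) / 4 = 0.626

0.626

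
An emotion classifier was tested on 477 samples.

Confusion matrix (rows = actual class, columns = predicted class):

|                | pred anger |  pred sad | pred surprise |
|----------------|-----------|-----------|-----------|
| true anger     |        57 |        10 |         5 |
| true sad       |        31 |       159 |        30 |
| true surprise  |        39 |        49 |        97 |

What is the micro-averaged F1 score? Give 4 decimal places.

0.6562

Micro-averaging pools counts across classes: ΣTP=313, ΣFP=164, ΣFN=164.
Micro-F1 score = 2·TP/(2·TP+FP+FN) on pooled counts = 0.6562 (equals overall accuracy in single-label multiclass).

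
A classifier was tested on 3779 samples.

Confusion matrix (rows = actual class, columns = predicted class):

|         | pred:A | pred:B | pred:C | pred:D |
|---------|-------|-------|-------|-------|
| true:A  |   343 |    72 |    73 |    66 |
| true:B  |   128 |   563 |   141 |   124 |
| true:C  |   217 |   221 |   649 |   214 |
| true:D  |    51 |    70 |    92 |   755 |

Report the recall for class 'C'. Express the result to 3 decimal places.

Take TP from the diagonal, FP from the rest of the 'C' prediction marginal, FN from the rest of the 'C' actual marginal.
recall = TP/(TP+FN).
C: TP=649, FN=217+221+214=652 → 649/1301 = 0.4988

0.499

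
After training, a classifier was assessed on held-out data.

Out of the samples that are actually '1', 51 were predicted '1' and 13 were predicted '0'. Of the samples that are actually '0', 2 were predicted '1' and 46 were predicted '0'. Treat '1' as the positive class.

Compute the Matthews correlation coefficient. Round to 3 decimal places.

MCC = (TP·TN − FP·FN) / √((TP+FP)(TP+FN)(TN+FP)(TN+FN))
Numerator = 51·46 − 2·13 = 2320
Denominator = √(53·64·48·59) = √9606144 = 3099.3780
MCC = 2320 / 3099.3780 = 0.749

0.749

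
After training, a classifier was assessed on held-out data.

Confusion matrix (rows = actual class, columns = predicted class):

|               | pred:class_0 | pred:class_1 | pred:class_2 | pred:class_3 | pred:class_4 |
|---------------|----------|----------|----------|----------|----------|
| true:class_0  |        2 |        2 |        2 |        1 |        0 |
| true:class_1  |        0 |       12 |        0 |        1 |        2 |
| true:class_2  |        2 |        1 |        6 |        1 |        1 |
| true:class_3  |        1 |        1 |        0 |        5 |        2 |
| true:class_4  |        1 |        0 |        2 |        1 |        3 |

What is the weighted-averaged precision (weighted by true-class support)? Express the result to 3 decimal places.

Per-class precision (TP/(TP+FP)):
  class_0: TP=2, FP=0+2+1+1=4 → 2/6 = 0.3333
  class_1: TP=12, FP=2+1+1+0=4 → 12/16 = 0.7500
  class_2: TP=6, FP=2+0+0+2=4 → 6/10 = 0.6000
  class_3: TP=5, FP=1+1+1+1=4 → 5/9 = 0.5556
  class_4: TP=3, FP=0+2+1+2=5 → 3/8 = 0.3750
Weighted-precision = Σ (supportᵢ/N)·precisionᵢ with N=49: (7/49)·0.3333 + (15/49)·0.7500 + (11/49)·0.6000 + (9/49)·0.5556 + (7/49)·0.3750 = 0.568

0.568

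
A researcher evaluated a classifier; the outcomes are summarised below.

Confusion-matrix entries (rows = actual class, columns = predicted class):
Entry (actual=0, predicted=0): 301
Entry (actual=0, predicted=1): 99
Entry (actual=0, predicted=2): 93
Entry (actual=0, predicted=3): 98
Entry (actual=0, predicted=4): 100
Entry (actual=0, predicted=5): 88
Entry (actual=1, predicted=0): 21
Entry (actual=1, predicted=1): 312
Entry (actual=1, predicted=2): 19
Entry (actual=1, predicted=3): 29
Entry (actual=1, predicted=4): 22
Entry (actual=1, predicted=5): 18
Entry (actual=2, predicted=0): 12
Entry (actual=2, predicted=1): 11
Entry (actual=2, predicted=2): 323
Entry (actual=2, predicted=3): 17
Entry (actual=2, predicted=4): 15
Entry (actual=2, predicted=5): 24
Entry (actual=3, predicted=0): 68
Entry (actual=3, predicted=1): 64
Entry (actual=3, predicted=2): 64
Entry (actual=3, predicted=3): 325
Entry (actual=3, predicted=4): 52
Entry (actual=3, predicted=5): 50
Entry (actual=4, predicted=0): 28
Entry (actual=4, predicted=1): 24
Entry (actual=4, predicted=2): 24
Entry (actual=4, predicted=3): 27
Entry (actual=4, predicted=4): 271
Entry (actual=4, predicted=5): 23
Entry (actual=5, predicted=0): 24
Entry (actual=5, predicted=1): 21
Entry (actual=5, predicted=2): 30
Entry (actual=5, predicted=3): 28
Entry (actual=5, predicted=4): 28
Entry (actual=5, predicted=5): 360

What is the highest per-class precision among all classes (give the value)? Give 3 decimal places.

Per-class precision (TP/(TP+FP)):
  0: TP=301, FP=21+12+68+28+24=153 → 301/454 = 0.6630
  1: TP=312, FP=99+11+64+24+21=219 → 312/531 = 0.5876
  2: TP=323, FP=93+19+64+24+30=230 → 323/553 = 0.5841
  3: TP=325, FP=98+29+17+27+28=199 → 325/524 = 0.6202
  4: TP=271, FP=100+22+15+52+28=217 → 271/488 = 0.5553
  5: TP=360, FP=88+18+24+50+23=203 → 360/563 = 0.6394
Highest is class '0' with precision = 0.663.

0.663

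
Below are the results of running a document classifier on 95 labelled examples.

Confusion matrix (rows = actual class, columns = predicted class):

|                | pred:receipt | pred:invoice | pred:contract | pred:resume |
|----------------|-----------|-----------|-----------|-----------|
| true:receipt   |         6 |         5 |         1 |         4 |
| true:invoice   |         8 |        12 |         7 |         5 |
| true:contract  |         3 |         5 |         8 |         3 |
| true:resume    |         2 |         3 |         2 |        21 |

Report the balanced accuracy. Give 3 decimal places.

0.480

Balanced accuracy = mean of per-class recall.
  receipt: recall = 6/16 = 0.3750
  invoice: recall = 12/32 = 0.3750
  contract: recall = 8/19 = 0.4211
  resume: recall = 21/28 = 0.7500
Mean = (0.3750 + 0.3750 + 0.4211 + 0.7500) / 4 = 0.480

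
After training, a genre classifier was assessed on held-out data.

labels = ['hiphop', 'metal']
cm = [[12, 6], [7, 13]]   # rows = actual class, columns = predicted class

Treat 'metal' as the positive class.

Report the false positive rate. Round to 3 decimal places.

FPR = FP/(FP+TN) = 6/(6+12) = 0.333

0.333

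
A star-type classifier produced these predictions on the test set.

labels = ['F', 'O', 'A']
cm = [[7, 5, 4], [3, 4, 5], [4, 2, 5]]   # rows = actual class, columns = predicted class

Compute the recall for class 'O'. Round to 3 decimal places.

0.333

recall = TP/(TP+FN).
O: TP=4, FN=3+5=8 → 4/12 = 0.3333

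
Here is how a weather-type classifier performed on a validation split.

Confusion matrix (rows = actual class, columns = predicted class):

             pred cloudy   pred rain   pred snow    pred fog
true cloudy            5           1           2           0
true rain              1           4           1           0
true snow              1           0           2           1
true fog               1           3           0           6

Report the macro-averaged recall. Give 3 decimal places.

Per-class recall (TP/(TP+FN)):
  cloudy: TP=5, FN=1+2+0=3 → 5/8 = 0.6250
  rain: TP=4, FN=1+1+0=2 → 4/6 = 0.6667
  snow: TP=2, FN=1+0+1=2 → 2/4 = 0.5000
  fog: TP=6, FN=1+3+0=4 → 6/10 = 0.6000
Macro-recall = mean = (0.6250 + 0.6667 + 0.5000 + 0.6000) / 4 = 0.598

0.598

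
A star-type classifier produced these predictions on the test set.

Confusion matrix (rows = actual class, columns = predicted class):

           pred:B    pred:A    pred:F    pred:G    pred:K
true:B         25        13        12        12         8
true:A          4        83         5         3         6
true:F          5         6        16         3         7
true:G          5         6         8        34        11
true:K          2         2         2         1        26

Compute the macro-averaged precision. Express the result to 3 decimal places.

0.565

Per-class precision (TP/(TP+FP)):
  B: TP=25, FP=4+5+5+2=16 → 25/41 = 0.6098
  A: TP=83, FP=13+6+6+2=27 → 83/110 = 0.7545
  F: TP=16, FP=12+5+8+2=27 → 16/43 = 0.3721
  G: TP=34, FP=12+3+3+1=19 → 34/53 = 0.6415
  K: TP=26, FP=8+6+7+11=32 → 26/58 = 0.4483
Macro-precision = mean = (0.6098 + 0.7545 + 0.3721 + 0.6415 + 0.4483) / 5 = 0.565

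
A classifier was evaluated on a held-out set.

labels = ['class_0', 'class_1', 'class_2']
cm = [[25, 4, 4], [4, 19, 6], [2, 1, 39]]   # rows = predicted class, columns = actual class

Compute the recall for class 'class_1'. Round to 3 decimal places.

0.792

recall = TP/(TP+FN).
class_1: TP=19, FN=4+1=5 → 19/24 = 0.7917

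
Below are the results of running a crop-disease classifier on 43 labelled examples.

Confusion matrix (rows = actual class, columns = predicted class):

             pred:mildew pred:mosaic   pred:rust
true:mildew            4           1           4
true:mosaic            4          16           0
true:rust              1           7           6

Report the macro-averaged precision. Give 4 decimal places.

Per-class precision (TP/(TP+FP)):
  mildew: TP=4, FP=4+1=5 → 4/9 = 0.44444
  mosaic: TP=16, FP=1+7=8 → 16/24 = 0.66667
  rust: TP=6, FP=4+0=4 → 6/10 = 0.60000
Macro-precision = mean = (0.44444 + 0.66667 + 0.60000) / 3 = 0.5704

0.5704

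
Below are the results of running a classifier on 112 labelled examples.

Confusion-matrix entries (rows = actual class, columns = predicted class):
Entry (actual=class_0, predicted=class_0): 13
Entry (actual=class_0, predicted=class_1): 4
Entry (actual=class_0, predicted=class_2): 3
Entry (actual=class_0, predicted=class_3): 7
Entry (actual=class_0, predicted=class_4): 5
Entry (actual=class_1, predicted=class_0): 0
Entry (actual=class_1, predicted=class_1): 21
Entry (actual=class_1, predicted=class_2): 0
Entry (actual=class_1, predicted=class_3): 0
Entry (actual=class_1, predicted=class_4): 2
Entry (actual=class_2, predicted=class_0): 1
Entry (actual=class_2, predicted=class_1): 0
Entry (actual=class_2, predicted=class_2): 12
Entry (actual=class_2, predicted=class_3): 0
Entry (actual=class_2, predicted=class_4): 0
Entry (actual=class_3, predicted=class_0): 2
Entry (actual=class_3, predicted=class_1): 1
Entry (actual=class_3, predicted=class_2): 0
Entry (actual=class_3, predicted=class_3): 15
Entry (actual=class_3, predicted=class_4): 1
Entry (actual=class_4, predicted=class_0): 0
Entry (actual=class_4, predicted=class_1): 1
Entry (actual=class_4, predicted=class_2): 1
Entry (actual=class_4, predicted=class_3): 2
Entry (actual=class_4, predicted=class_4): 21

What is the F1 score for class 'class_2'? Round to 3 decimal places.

F1 score = 2·TP/(2·TP+FP+FN).
class_2: TP=12, FP=3+0+0+1=4, FN=1+0+0+0=1 → 24/29 = 0.8276

0.828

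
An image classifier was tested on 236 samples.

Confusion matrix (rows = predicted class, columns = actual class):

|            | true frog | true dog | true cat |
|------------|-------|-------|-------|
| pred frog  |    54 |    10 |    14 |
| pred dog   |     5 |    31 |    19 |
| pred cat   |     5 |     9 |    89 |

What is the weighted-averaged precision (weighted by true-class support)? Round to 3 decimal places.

0.754

Per-class precision (TP/(TP+FP)):
  frog: TP=54, FP=10+14=24 → 54/78 = 0.6923
  dog: TP=31, FP=5+19=24 → 31/55 = 0.5636
  cat: TP=89, FP=5+9=14 → 89/103 = 0.8641
Weighted-precision = Σ (supportᵢ/N)·precisionᵢ with N=236: (64/236)·0.6923 + (50/236)·0.5636 + (122/236)·0.8641 = 0.754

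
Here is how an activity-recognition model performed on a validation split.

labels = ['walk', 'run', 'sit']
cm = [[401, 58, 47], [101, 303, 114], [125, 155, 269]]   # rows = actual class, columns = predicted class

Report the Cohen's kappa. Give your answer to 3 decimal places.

0.429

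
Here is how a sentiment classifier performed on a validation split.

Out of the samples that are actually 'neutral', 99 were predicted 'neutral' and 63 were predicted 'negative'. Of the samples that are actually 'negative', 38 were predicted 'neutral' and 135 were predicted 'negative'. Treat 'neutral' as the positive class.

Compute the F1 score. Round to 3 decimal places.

0.662

Precision = TP/(TP+FP) = 99/137 = 0.7226
Recall = TP/(TP+FN) = 99/162 = 0.6111
F1 = 2·TP/(2·TP+FP+FN) = 198/299 = 0.662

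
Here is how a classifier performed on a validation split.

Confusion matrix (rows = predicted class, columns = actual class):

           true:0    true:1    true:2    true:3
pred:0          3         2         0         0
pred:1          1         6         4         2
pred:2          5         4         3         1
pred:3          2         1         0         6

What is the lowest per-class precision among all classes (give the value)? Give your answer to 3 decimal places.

0.231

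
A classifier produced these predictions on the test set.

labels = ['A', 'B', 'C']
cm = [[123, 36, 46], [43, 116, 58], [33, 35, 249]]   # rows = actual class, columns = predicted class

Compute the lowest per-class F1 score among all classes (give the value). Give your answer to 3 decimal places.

0.574

Per-class F1 score (2·TP/(2·TP+FP+FN)):
  A: TP=123, FP=43+33=76, FN=36+46=82 → 246/404 = 0.6089
  B: TP=116, FP=36+35=71, FN=43+58=101 → 232/404 = 0.5743
  C: TP=249, FP=46+58=104, FN=33+35=68 → 498/670 = 0.7433
Lowest is class 'B' with F1 score = 0.574.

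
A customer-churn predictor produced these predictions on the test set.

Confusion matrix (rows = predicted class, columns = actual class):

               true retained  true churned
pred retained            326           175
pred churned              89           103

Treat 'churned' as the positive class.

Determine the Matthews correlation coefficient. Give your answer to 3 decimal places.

MCC = (TP·TN − FP·FN) / √((TP+FP)(TP+FN)(TN+FP)(TN+FN))
Numerator = 103·326 − 89·175 = 18003
Denominator = √(192·278·415·501) = √11097671040 = 105345.4842
MCC = 18003 / 105345.4842 = 0.171

0.171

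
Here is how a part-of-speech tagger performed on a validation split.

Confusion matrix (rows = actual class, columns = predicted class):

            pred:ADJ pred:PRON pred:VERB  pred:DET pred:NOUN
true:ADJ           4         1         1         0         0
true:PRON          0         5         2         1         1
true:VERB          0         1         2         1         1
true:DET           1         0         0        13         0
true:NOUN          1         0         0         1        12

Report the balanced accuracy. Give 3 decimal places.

Balanced accuracy = mean of per-class recall.
  ADJ: recall = 4/6 = 0.6667
  PRON: recall = 5/9 = 0.5556
  VERB: recall = 2/5 = 0.4000
  DET: recall = 13/14 = 0.9286
  NOUN: recall = 12/14 = 0.8571
Mean = (0.6667 + 0.5556 + 0.4000 + 0.9286 + 0.8571) / 5 = 0.682

0.682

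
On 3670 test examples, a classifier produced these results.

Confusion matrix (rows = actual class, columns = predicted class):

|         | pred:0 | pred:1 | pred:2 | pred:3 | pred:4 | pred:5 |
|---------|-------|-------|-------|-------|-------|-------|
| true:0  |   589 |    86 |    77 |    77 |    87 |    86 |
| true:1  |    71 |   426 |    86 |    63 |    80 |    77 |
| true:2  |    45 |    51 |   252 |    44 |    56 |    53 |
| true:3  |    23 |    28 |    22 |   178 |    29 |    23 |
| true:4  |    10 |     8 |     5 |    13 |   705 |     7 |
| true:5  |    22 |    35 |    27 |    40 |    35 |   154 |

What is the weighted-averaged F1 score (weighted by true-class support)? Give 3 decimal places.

0.626

Per-class F1 score (2·TP/(2·TP+FP+FN)):
  0: TP=589, FP=71+45+23+10+22=171, FN=86+77+77+87+86=413 → 1178/1762 = 0.6686
  1: TP=426, FP=86+51+28+8+35=208, FN=71+86+63+80+77=377 → 852/1437 = 0.5929
  2: TP=252, FP=77+86+22+5+27=217, FN=45+51+44+56+53=249 → 504/970 = 0.5196
  3: TP=178, FP=77+63+44+13+40=237, FN=23+28+22+29+23=125 → 356/718 = 0.4958
  4: TP=705, FP=87+80+56+29+35=287, FN=10+8+5+13+7=43 → 1410/1740 = 0.8103
  5: TP=154, FP=86+77+53+23+7=246, FN=22+35+27+40+35=159 → 308/713 = 0.4320
Weighted-F1 score = Σ (supportᵢ/N)·F1 scoreᵢ with N=3670: (1002/3670)·0.6686 + (803/3670)·0.5929 + (501/3670)·0.5196 + (303/3670)·0.4958 + (748/3670)·0.8103 + (313/3670)·0.4320 = 0.626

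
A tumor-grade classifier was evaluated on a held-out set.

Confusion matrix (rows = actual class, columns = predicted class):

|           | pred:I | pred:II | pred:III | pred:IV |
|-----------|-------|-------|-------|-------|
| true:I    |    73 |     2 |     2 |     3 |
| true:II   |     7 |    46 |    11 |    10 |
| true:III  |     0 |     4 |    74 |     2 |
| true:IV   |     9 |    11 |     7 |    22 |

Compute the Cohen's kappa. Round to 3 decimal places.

Observed agreement pₒ = trace/N = 215/283 = 0.7597
Expected agreement pₑ = Σ (rowᵢ·colᵢ)/N² = (80·89 + 74·63 + 80·94 + 49·37)/283² = 0.2636
κ = (pₒ − pₑ)/(1 − pₑ) = (0.7597 − 0.2636)/(1 − 0.2636) = 0.674

0.674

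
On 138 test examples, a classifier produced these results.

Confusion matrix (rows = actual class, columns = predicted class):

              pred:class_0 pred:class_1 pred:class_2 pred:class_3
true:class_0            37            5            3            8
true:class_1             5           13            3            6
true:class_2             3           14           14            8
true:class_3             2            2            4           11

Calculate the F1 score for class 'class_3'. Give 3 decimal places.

0.423

F1 score = 2·TP/(2·TP+FP+FN).
class_3: TP=11, FP=8+6+8=22, FN=2+2+4=8 → 22/52 = 0.4231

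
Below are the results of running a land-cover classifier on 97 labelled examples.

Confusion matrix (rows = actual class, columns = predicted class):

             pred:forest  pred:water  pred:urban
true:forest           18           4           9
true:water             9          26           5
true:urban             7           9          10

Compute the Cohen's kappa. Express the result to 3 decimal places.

0.324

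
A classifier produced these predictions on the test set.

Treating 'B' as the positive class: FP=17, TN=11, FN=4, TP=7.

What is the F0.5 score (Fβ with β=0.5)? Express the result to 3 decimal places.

Fβ = (1+β²)·TP / ((1+β²)·TP + β²·FN + FP), with β²=1/4
= 1.25·7 / (1.25·7 + 0.25·4 + 17) = 0.327

0.327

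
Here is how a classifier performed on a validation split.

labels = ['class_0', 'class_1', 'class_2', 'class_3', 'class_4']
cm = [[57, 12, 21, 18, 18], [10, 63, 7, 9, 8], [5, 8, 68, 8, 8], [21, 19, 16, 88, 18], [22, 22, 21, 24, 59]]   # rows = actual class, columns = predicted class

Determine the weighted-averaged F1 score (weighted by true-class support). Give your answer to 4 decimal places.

0.5269

Per-class F1 score (2·TP/(2·TP+FP+FN)):
  class_0: TP=57, FP=10+5+21+22=58, FN=12+21+18+18=69 → 114/241 = 0.47303
  class_1: TP=63, FP=12+8+19+22=61, FN=10+7+9+8=34 → 126/221 = 0.57014
  class_2: TP=68, FP=21+7+16+21=65, FN=5+8+8+8=29 → 136/230 = 0.59130
  class_3: TP=88, FP=18+9+8+24=59, FN=21+19+16+18=74 → 176/309 = 0.56958
  class_4: TP=59, FP=18+8+8+18=52, FN=22+22+21+24=89 → 118/259 = 0.45560
Weighted-F1 score = Σ (supportᵢ/N)·F1 scoreᵢ with N=630: (126/630)·0.47303 + (97/630)·0.57014 + (97/630)·0.59130 + (162/630)·0.56958 + (148/630)·0.45560 = 0.5269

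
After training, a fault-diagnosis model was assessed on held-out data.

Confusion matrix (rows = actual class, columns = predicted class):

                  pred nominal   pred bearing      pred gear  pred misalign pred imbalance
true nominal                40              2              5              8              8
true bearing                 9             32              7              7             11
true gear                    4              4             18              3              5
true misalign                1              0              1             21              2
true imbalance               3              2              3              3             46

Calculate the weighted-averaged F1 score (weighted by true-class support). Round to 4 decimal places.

0.6374

Per-class F1 score (2·TP/(2·TP+FP+FN)):
  nominal: TP=40, FP=9+4+1+3=17, FN=2+5+8+8=23 → 80/120 = 0.66667
  bearing: TP=32, FP=2+4+0+2=8, FN=9+7+7+11=34 → 64/106 = 0.60377
  gear: TP=18, FP=5+7+1+3=16, FN=4+4+3+5=16 → 36/68 = 0.52941
  misalign: TP=21, FP=8+7+3+3=21, FN=1+0+1+2=4 → 42/67 = 0.62687
  imbalance: TP=46, FP=8+11+5+2=26, FN=3+2+3+3=11 → 92/129 = 0.71318
Weighted-F1 score = Σ (supportᵢ/N)·F1 scoreᵢ with N=245: (63/245)·0.66667 + (66/245)·0.60377 + (34/245)·0.52941 + (25/245)·0.62687 + (57/245)·0.71318 = 0.6374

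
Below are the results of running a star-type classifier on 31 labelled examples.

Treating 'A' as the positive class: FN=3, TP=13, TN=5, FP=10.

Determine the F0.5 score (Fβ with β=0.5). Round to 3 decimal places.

0.602

Fβ = (1+β²)·TP / ((1+β²)·TP + β²·FN + FP), with β²=1/4
= 1.25·13 / (1.25·13 + 0.25·3 + 10) = 0.602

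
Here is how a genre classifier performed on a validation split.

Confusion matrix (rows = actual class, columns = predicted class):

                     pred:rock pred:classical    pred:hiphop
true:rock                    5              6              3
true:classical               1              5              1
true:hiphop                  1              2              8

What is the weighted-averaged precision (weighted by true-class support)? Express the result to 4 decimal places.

Per-class precision (TP/(TP+FP)):
  rock: TP=5, FP=1+1=2 → 5/7 = 0.71429
  classical: TP=5, FP=6+2=8 → 5/13 = 0.38462
  hiphop: TP=8, FP=3+1=4 → 8/12 = 0.66667
Weighted-precision = Σ (supportᵢ/N)·precisionᵢ with N=32: (14/32)·0.71429 + (7/32)·0.38462 + (11/32)·0.66667 = 0.6258

0.6258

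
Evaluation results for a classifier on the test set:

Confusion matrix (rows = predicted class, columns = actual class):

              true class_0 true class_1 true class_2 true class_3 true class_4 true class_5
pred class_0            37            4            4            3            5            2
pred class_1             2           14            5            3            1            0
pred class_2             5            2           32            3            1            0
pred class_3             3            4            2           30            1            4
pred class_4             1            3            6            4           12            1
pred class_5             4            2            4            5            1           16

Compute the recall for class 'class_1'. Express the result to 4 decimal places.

0.4828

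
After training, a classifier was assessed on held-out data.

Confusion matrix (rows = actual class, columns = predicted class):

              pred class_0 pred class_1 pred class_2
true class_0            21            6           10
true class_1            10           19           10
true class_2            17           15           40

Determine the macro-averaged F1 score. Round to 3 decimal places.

0.527

Per-class F1 score (2·TP/(2·TP+FP+FN)):
  class_0: TP=21, FP=10+17=27, FN=6+10=16 → 42/85 = 0.4941
  class_1: TP=19, FP=6+15=21, FN=10+10=20 → 38/79 = 0.4810
  class_2: TP=40, FP=10+10=20, FN=17+15=32 → 80/132 = 0.6061
Macro-F1 score = mean = (0.4941 + 0.4810 + 0.6061) / 3 = 0.527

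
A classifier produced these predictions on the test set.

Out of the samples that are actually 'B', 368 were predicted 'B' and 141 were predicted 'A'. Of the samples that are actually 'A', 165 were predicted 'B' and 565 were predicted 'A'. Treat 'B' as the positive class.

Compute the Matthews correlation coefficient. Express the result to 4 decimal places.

0.4938

MCC = (TP·TN − FP·FN) / √((TP+FP)(TP+FN)(TN+FP)(TN+FN))
Numerator = 368·565 − 165·141 = 184655
Denominator = √(533·509·730·706) = √139821047860 = 373926.5274
MCC = 184655 / 373926.5274 = 0.4938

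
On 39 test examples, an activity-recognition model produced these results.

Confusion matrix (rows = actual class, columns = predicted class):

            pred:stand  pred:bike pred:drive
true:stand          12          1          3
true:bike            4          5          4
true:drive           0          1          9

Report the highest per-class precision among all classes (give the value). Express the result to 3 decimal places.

0.750

Per-class precision (TP/(TP+FP)):
  stand: TP=12, FP=4+0=4 → 12/16 = 0.7500
  bike: TP=5, FP=1+1=2 → 5/7 = 0.7143
  drive: TP=9, FP=3+4=7 → 9/16 = 0.5625
Highest is class 'stand' with precision = 0.750.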